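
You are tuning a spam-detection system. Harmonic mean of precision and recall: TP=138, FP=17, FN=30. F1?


Precision = 138/155 = 0.8903
Recall = 138/168 = 0.8214
F1 = 2·P·R/(P+R) = 2·TP/(2·TP+FP+FN) = 276/(276+17+30) = 276/323 = 0.8545

0.8545


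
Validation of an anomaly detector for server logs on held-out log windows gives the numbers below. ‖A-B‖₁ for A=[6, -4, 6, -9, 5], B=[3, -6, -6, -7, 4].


d = |6-3| + |-4+ 6| + |6+ 6| + |-9+ 7| + |5-4|
  = 3 + 2 + 12 + 2 + 1
  = 20

20


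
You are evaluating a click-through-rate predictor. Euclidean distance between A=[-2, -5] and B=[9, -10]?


d = √((-2-9)² + (-5+ 10)²)
  = √(121 + 25)
  = √146 = 12.083

12.083


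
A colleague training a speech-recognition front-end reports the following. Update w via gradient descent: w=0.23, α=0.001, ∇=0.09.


w_new = w - α·∇
= 0.23 - 0.001·0.09
= 0.23 - 0.00009
= 0.22991

0.22991


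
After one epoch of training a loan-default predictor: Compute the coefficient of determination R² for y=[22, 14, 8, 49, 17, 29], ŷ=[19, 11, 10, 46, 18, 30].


ȳ = 23.1667
SS_res = Σ(y-ŷ)² = 33
SS_tot = Σ(y-ȳ)² = 1054.83
R² = 1 - SS_res/SS_tot = 1 - 0.0313 = 0.9687

0.9687


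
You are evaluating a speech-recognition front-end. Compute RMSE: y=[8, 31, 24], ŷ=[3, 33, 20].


MSE = 45/3 = 15
RMSE = √(45/3) = 3.873

3.873


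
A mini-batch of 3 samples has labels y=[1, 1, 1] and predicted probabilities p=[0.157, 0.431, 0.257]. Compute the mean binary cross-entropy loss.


L[0] = -ln(0.157) = 1.8515
L[1] = -ln(0.431) = 0.8416
L[2] = -ln(0.257) = 1.3587
mean = (1.8515 + 0.8416 + 1.3587)/3 = 1.3506

1.3506


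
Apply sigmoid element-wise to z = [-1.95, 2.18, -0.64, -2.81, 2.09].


σ(-1.95) = 1/(1+e^1.95) = 0.1246
σ(2.18) = 1/(1+e^-2.18) = 0.8984
σ(-0.64) = 1/(1+e^0.64) = 0.3452
σ(-2.81) = 1/(1+e^2.81) = 0.0568
σ(2.09) = 1/(1+e^-2.09) = 0.8899
result = [0.1246, 0.8984, 0.3452, 0.0568, 0.8899]

[0.1246, 0.8984, 0.3452, 0.0568, 0.8899]


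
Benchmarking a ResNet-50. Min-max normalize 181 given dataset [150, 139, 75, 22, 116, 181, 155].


min=22, max=181
(181-22)/(181-22) = 159/159 = 1.0

1.0


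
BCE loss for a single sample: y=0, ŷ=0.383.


BCE = -[y·ln(p) + (1-y)·ln(1-p)]
= -0 - 1·ln(1-0.383)
= -ln(0.617) = 0.4829

0.4829


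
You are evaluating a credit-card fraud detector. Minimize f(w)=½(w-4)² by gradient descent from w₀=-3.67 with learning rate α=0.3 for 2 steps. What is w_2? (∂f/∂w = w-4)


step 1: grad = -3.67-4 = -7.67; w = -3.67 - 0.3·(-7.67) = -1.369
step 2: grad = -1.369-4 = -5.369; w = -1.369 - 0.3·(-5.369) = 0.2417

0.2417


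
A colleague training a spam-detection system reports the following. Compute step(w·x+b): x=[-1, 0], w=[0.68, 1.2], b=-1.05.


z = (-1)·(0.68) + (0)·(1.2) - 1.05
  = -1.73
step(z) = 0 (z<0)

0


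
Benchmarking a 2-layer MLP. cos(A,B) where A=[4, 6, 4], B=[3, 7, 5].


A·B = 4·3 + 6·7 + 4·5 = 74
‖A‖ = √68 = 8.2462, ‖B‖ = √83 = 9.1104
cos = 74/(√68·√83) = 74/√5644 = 0.985

0.985


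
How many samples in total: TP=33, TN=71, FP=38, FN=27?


Total = TP + TN + FP + FN
= 33 + 71 + 38 + 27
= 169
(Predicted positive: 71, predicted negative: 98)

169


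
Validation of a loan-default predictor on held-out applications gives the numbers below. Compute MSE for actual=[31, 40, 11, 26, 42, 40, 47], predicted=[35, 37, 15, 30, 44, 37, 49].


Squared errors: (31-35)²=16, (40-37)²=9, (11-15)²=16, (26-30)²=16, (42-44)²=4, (40-37)²=9, (47-49)²=4
Sum = 74
MSE = 74/7 = 74/7

74/7


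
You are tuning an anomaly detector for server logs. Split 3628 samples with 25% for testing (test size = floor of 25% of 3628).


Test = ⌊3628·25/100⌋ = 907
Train = 3628 - 907 = 2721

Train: 2721, Test: 907


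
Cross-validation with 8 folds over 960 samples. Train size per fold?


Fold size = 960/8 = 120
Training per fold = 960 - 120 = 840

840


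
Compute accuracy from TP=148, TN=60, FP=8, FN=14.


Accuracy = (TP+TN)/(TP+TN+FP+FN)
= (148+60)/(230)
= 208/230 = 90.43%

90.43%


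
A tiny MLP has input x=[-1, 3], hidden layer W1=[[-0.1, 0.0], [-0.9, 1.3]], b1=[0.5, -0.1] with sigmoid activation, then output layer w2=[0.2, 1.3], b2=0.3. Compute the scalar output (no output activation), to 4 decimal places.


z1[0] = (-0.1)·(-1) + (0.0)·(3) + 0.5 = 0.6
z1[1] = (-0.9)·(-1) + (1.3)·(3) - 0.1 = 4.7
h = sigmoid(z1) = [0.6457, 0.991]
output = (0.2)·(0.6457) + (1.3)·(0.991) + 0.3 = 1.7174

1.7174


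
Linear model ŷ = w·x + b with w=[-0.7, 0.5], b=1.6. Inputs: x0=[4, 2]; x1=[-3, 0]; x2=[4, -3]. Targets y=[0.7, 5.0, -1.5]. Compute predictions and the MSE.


ŷ0 = (-0.7)·(4) + (0.5)·(2) + 1.6 = -0.2
ŷ1 = (-0.7)·(-3) + (0.5)·(0) + 1.6 = 3.7
ŷ2 = (-0.7)·(4) + (0.5)·(-3) + 1.6 = -2.7
errors² = [0.81, 1.69, 1.44]
MSE = 3.9400/3 = 1.3133

1.3133


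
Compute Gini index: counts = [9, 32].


Probabilities: [9/41, 32/41] ≈ [0.2195, 0.7805]
Σpᵢ² = (81 + 1024)/41² = 1105/1681
Gini = 1 - Σpᵢ² = 1 - 1105/1681 = 0.3427

0.3427


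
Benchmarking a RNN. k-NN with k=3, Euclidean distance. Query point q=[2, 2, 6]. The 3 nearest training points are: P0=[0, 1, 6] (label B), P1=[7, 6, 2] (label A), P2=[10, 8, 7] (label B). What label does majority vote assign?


d(q,P0) = 2.2361  (label B)
d(q,P1) = 7.5498  (label A)
d(q,P2) = 10.0499  (label B)
Votes: A=1, B=2
Majority → B

B


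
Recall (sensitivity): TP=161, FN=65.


Recall = TP/(TP+FN)
= 161/(161+65)
= 161/226 = 71.24%

71.24%


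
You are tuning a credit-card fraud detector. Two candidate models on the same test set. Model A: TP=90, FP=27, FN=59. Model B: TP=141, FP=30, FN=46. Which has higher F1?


Model A: P=90/117=0.7692, R=90/149=0.604, F1=2PR/(P+R)=2TP/(2TP+FP+FN)=180/266=0.6767
Model B: P=141/171=0.8246, R=141/187=0.754, F1=2PR/(P+R)=2TP/(2TP+FP+FN)=282/358=0.7877
0.6767 < 0.7877 → Model B

Model B


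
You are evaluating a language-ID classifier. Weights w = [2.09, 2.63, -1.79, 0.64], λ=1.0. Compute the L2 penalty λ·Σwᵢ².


‖w‖₂² = (2.09)² + (2.63)² + (-1.79)² + (0.64)²
     = 4.3681 + 6.9169 + 3.2041 + 0.4096
     = 14.8987
λ·‖w‖₂² = 1.0·14.8987 = 14.8987

14.8987


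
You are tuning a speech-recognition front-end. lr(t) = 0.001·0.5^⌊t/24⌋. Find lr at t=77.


n_drops = ⌊77/24⌋ = 3
lr = 0.001·0.5^3 = 0.001·0.125 = 0.000125

0.000125


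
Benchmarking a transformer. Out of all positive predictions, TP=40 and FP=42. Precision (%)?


Precision = TP/(TP+FP)
= 40/(40+42)
= 40/82 = 48.78%

48.78%


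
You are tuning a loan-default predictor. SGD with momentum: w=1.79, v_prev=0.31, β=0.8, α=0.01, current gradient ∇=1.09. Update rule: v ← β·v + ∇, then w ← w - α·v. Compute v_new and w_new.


v_new = 0.8·0.31 + 1.09 = 0.248 + 1.09 = 1.338
w_new = 1.79 - 0.01·1.338 = 1.79 - 0.01338 = 1.77662

v_new=1.338, w_new=1.77662


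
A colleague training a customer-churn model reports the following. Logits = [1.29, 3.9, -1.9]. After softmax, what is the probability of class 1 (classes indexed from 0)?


Exponentials: e^1.29=3.6328, e^3.9=49.4024, e^-1.9=0.1496
Sum = 53.1848
Softmax = [0.0683, 0.9289, 0.0028]
p[1] = 49.4024/53.1848 = 0.9289

0.9289


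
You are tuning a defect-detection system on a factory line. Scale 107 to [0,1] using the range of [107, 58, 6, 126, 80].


min=6, max=126
(107-6)/(126-6) = 101/120 = 0.8417

0.8417


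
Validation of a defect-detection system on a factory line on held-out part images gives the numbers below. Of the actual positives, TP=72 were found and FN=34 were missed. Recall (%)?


Recall = TP/(TP+FN)
= 72/(72+34)
= 72/106 = 67.92%

67.92%


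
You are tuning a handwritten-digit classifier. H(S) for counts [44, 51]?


Probabilities: [44/95, 51/95] ≈ [0.4632, 0.5368]
H = -((44/95)·log₂(44/95) + (51/95)·log₂(51/95))
  = 0.9961 bits

0.9961 bits


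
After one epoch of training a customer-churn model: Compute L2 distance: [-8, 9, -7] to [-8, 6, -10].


d = √((-8+ 8)² + (9-6)² + (-7+ 10)²)
  = √(0 + 9 + 9)
  = √18 = 4.2426

4.2426


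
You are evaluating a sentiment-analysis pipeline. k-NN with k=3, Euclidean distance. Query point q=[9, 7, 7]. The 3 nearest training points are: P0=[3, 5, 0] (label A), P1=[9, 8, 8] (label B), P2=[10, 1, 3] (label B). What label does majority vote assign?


d(q,P0) = 9.434  (label A)
d(q,P1) = 1.4142  (label B)
d(q,P2) = 7.2801  (label B)
Votes: A=1, B=2
Majority → B

B


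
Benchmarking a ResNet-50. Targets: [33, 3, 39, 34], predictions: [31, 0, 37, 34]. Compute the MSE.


Squared errors: (33-31)²=4, (3-0)²=9, (39-37)²=4, (34-34)²=0
Sum = 17
MSE = 17/4 = 17/4

17/4


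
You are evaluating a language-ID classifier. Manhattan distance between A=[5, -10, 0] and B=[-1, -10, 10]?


d = |5+ 1| + |-10+ 10| + |0-10|
  = 6 + 0 + 10
  = 16

16


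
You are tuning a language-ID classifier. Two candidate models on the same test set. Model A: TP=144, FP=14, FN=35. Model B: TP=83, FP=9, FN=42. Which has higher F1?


Model A: P=144/158=0.9114, R=144/179=0.8045, F1=2PR/(P+R)=2TP/(2TP+FP+FN)=288/337=0.8546
Model B: P=83/92=0.9022, R=83/125=0.664, F1=2PR/(P+R)=2TP/(2TP+FP+FN)=166/217=0.765
0.8546 > 0.765 → Model A

Model A


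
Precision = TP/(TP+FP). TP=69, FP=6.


Precision = TP/(TP+FP)
= 69/(69+6)
= 69/75 = 92.0%

92.0%


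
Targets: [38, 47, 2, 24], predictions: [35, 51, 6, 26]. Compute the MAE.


Absolute errors: |38-35|=3, |47-51|=4, |2-6|=4, |24-26|=2
Sum = 13
MAE = 13/4 = 13/4

13/4


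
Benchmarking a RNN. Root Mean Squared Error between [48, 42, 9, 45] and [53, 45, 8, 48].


MSE = 44/4 = 11
RMSE = √(44/4) = 3.3166

3.3166


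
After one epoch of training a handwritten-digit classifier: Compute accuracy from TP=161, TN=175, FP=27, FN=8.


Accuracy = (TP+TN)/(TP+TN+FP+FN)
= (161+175)/(371)
= 336/371 = 90.57%

90.57%


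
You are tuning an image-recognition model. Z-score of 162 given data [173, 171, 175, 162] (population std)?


μ = 170.25, σ = 4.9687
z = (162 - 170.25)/4.9687 = -1.6604

-1.6604


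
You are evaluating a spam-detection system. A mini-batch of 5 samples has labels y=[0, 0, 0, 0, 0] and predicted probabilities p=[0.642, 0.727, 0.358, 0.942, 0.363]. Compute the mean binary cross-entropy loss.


L[0] = -ln(1-0.642) = -ln(0.358) = 1.0272
L[1] = -ln(1-0.727) = -ln(0.273) = 1.2983
L[2] = -ln(1-0.358) = -ln(0.642) = 0.4432
L[3] = -ln(1-0.942) = -ln(0.058) = 2.8473
L[4] = -ln(1-0.363) = -ln(0.637) = 0.451
mean = (1.0272 + 1.2983 + 0.4432 + 2.8473 + 0.451)/5 = 1.2134

1.2134


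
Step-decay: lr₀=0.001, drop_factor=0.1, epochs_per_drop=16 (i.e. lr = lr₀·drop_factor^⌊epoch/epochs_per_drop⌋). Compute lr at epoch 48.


n_drops = ⌊48/16⌋ = 3
lr = 0.001·0.1^3 = 0.001·0.001 = 0.000001

0.000001


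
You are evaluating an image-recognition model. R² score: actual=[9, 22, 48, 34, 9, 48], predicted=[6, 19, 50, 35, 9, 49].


ȳ = 28.3333
SS_res = Σ(y-ŷ)² = 24
SS_tot = Σ(y-ȳ)² = 1593.33
R² = 1 - SS_res/SS_tot = 1 - 0.0151 = 0.9849

0.9849


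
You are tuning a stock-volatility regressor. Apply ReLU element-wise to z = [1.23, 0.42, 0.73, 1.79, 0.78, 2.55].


ReLU(1.23) = max(0, 1.23) = 1.23
ReLU(0.42) = max(0, 0.42) = 0.42
ReLU(0.73) = max(0, 0.73) = 0.73
ReLU(1.79) = max(0, 1.79) = 1.79
ReLU(0.78) = max(0, 0.78) = 0.78
ReLU(2.55) = max(0, 2.55) = 2.55
result = [1.23, 0.42, 0.73, 1.79, 0.78, 2.55]

[1.23, 0.42, 0.73, 1.79, 0.78, 2.55]


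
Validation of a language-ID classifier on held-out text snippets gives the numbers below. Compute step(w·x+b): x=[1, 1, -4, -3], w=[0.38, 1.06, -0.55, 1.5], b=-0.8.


z = (1)·(0.38) + (1)·(1.06) + (-4)·(-0.55) + (-3)·(1.5) - 0.8
  = -1.66
step(z) = 0 (z<0)

0


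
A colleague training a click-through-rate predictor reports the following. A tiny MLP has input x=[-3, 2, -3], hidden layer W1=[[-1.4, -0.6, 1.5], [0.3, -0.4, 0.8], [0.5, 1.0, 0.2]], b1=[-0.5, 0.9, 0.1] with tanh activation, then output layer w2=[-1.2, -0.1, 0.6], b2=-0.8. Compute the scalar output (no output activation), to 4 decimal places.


z1[0] = (-1.4)·(-3) + (-0.6)·(2) + (1.5)·(-3) - 0.5 = -2.0
z1[1] = (0.3)·(-3) + (-0.4)·(2) + (0.8)·(-3) + 0.9 = -3.2
z1[2] = (0.5)·(-3) + (1.0)·(2) + (0.2)·(-3) + 0.1 = 0.0
h = tanh(z1) = [-0.964, -0.9967, 0.0]
output = (-1.2)·(-0.964) + (-0.1)·(-0.9967) + (0.6)·(0.0) - 0.8 = 0.4565

0.4565


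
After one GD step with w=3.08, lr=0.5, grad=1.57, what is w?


w_new = w - α·∇
= 3.08 - 0.5·1.57
= 3.08 - 0.785
= 2.295

2.295


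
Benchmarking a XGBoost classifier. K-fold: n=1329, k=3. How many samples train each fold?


Fold size = 1329/3 = 443
Training per fold = 1329 - 443 = 886

886


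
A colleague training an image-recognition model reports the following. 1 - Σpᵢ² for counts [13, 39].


Probabilities: [13/52, 39/52] ≈ [0.25, 0.75]
Σpᵢ² = (169 + 1521)/52² = 1690/2704
Gini = 1 - Σpᵢ² = 1 - 1690/2704 = 0.375

0.375


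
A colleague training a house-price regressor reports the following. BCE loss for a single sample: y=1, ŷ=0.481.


BCE = -[y·ln(p) + (1-y)·ln(1-p)]
= -1·ln(0.481) - 0
= -ln(0.481) = 0.7319

0.7319


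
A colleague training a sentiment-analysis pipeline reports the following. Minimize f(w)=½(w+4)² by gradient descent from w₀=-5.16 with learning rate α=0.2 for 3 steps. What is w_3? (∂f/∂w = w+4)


step 1: grad = -5.16+4 = -1.16; w = -5.16 - 0.2·(-1.16) = -4.928
step 2: grad = -4.928+4 = -0.928; w = -4.928 - 0.2·(-0.928) = -4.7424
step 3: grad = -4.7424+4 = -0.7424; w = -4.7424 - 0.2·(-0.7424) = -4.59392

-4.59392


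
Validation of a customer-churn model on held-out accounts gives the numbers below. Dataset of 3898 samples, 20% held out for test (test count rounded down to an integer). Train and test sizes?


Test = ⌊3898·20/100⌋ = 779
Train = 3898 - 779 = 3119

Train: 3119, Test: 779


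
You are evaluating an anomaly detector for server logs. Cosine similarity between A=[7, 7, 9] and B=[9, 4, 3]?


A·B = 7·9 + 7·4 + 9·3 = 118
‖A‖ = √179 = 13.3791, ‖B‖ = √106 = 10.2956
cos = 118/(√179·√106) = 118/√18974 = 0.8566

0.8566


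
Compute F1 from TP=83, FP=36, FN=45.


Precision = 83/119 = 0.6975
Recall = 83/128 = 0.6484
F1 = 2·P·R/(P+R) = 2·TP/(2·TP+FP+FN) = 166/(166+36+45) = 166/247 = 0.6721

0.6721


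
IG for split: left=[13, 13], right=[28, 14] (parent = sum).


Parent = [41, 27], H_parent = 0.9692
H_left = 1 (n=26), H_right = 0.9183 (n=42)
H_children = (26/68)·1 + (42/68)·0.9183 = 0.9495
IG = 0.9692 - 0.9495 = 0.0197

0.0197


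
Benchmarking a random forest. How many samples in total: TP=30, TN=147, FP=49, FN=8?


Total = TP + TN + FP + FN
= 30 + 147 + 49 + 8
= 234
(Predicted positive: 79, predicted negative: 155)

234


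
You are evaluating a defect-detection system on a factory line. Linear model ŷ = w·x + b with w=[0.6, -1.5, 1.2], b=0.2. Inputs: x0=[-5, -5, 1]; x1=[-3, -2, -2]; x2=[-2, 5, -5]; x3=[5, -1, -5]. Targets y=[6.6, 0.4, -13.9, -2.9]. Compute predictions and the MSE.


ŷ0 = (0.6)·(-5) + (-1.5)·(-5) + (1.2)·(1) + 0.2 = 5.9
ŷ1 = (0.6)·(-3) + (-1.5)·(-2) + (1.2)·(-2) + 0.2 = -1.0
ŷ2 = (0.6)·(-2) + (-1.5)·(5) + (1.2)·(-5) + 0.2 = -14.5
ŷ3 = (0.6)·(5) + (-1.5)·(-1) + (1.2)·(-5) + 0.2 = -1.3
errors² = [0.49, 1.96, 0.36, 2.56]
MSE = 5.3700/4 = 1.3425

1.3425


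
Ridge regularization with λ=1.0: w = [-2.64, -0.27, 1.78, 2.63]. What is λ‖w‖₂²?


‖w‖₂² = (-2.64)² + (-0.27)² + (1.78)² + (2.63)²
     = 6.9696 + 0.0729 + 3.1684 + 6.9169
     = 17.1278
λ·‖w‖₂² = 1.0·17.1278 = 17.1278

17.1278


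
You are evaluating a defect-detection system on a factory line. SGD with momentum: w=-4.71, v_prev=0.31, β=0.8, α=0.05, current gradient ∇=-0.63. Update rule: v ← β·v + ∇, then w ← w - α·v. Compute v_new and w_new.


v_new = 0.8·0.31 - 0.63 = 0.248 - 0.63 = -0.382
w_new = -4.71 - 0.05·-0.382 = -4.71 + 0.0191 = -4.6909

v_new=-0.382, w_new=-4.6909


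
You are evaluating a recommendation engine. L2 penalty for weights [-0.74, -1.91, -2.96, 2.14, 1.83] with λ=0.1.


‖w‖₂² = (-0.74)² + (-1.91)² + (-2.96)² + (2.14)² + (1.83)²
     = 0.5476 + 3.6481 + 8.7616 + 4.5796 + 3.3489
     = 20.8858
λ·‖w‖₂² = 0.1·20.8858 = 2.08858

2.08858


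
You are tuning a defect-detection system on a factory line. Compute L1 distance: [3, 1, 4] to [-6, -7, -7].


d = |3+ 6| + |1+ 7| + |4+ 7|
  = 9 + 8 + 11
  = 28

28


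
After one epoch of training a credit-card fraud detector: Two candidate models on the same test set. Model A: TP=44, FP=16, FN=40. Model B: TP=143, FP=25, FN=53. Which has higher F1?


Model A: P=44/60=0.7333, R=44/84=0.5238, F1=2PR/(P+R)=2TP/(2TP+FP+FN)=88/144=0.6111
Model B: P=143/168=0.8512, R=143/196=0.7296, F1=2PR/(P+R)=2TP/(2TP+FP+FN)=286/364=0.7857
0.6111 < 0.7857 → Model B

Model B


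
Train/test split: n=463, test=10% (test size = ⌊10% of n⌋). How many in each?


Test = ⌊463·10/100⌋ = 46
Train = 463 - 46 = 417

Train: 417, Test: 46


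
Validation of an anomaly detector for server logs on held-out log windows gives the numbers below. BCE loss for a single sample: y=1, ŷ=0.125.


BCE = -[y·ln(p) + (1-y)·ln(1-p)]
= -1·ln(0.125) - 0
= -ln(0.125) = 2.0794

2.0794


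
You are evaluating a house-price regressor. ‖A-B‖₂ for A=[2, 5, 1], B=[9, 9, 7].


d = √((2-9)² + (5-9)² + (1-7)²)
  = √(49 + 16 + 36)
  = √101 = 10.0499

10.0499


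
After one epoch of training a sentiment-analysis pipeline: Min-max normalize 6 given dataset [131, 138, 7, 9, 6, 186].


min=6, max=186
(6-6)/(186-6) = 0/180 = 0.0

0.0


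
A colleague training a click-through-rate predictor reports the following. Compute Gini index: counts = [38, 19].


Probabilities: [38/57, 19/57] ≈ [0.6667, 0.3333]
Σpᵢ² = (1444 + 361)/57² = 1805/3249
Gini = 1 - Σpᵢ² = 1 - 1805/3249 = 0.4444

0.4444


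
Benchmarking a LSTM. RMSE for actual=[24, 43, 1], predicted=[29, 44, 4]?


MSE = 35/3 = 11.6667
RMSE = √(35/3) = 3.4157

3.4157


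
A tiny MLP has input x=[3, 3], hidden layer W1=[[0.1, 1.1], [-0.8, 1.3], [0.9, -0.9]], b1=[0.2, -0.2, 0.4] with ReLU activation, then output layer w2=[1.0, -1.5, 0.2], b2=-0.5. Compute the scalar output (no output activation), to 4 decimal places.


z1[0] = (0.1)·(3) + (1.1)·(3) + 0.2 = 3.8
z1[1] = (-0.8)·(3) + (1.3)·(3) - 0.2 = 1.3
z1[2] = (0.9)·(3) + (-0.9)·(3) + 0.4 = 0.4
h = ReLU(z1) = [3.8, 1.3, 0.4]
output = (1.0)·(3.8) + (-1.5)·(1.3) + (0.2)·(0.4) - 0.5 = 1.43

1.43


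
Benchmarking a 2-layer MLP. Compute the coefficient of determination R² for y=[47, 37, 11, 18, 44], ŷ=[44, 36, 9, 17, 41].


ȳ = 31.4
SS_res = Σ(y-ŷ)² = 24
SS_tot = Σ(y-ȳ)² = 1029.2
R² = 1 - SS_res/SS_tot = 1 - 0.0233 = 0.9767

0.9767


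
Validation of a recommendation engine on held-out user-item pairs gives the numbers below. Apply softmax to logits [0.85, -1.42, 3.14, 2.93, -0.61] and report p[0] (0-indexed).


Exponentials: e^0.85=2.3396, e^-1.42=0.2417, e^3.14=23.1039, e^2.93=18.7276, e^-0.61=0.5434
Sum = 44.9562
Softmax = [0.052, 0.0054, 0.5139, 0.4166, 0.0121]
p[0] = 2.3396/44.9562 = 0.052

0.052


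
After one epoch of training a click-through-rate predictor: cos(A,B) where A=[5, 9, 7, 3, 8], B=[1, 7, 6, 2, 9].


A·B = 5·1 + 9·7 + 7·6 + 3·2 + 8·9 = 188
‖A‖ = √228 = 15.0997, ‖B‖ = √171 = 13.0767
cos = 188/(√228·√171) = 188/√38988 = 0.9521

0.9521


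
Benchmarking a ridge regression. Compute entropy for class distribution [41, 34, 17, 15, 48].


Probabilities: [41/155, 34/155, 17/155, 15/155, 48/155] ≈ [0.2645, 0.2194, 0.1097, 0.0968, 0.3097]
H = -((41/155)·log₂(41/155) + (34/155)·log₂(34/155) + (17/155)·log₂(17/155) + (15/155)·log₂(15/155) + (48/155)·log₂(48/155))
  = 2.1871 bits

2.1871 bits


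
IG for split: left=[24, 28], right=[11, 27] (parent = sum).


Parent = [35, 55], H_parent = 0.9641
H_left = 0.9957 (n=52), H_right = 0.868 (n=38)
H_children = (52/90)·0.9957 + (38/90)·0.868 = 0.9418
IG = 0.9641 - 0.9418 = 0.0223

0.0223


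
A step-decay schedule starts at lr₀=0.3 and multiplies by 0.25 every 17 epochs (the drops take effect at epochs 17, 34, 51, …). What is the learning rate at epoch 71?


n_drops = ⌊71/17⌋ = 4
lr = 0.3·0.25^4 = 0.3·0.00390625 = 0.001171875

0.001171875


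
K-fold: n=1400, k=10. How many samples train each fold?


Fold size = 1400/10 = 140
Training per fold = 1400 - 140 = 1260

1260


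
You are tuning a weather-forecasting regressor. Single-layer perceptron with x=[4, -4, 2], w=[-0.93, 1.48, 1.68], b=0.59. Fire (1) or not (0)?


z = (4)·(-0.93) + (-4)·(1.48) + (2)·(1.68) + 0.59
  = -5.69
step(z) = 0 (z<0)

0


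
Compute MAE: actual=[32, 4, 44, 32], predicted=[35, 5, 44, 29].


Absolute errors: |32-35|=3, |4-5|=1, |44-44|=0, |32-29|=3
Sum = 7
MAE = 7/4 = 7/4

7/4


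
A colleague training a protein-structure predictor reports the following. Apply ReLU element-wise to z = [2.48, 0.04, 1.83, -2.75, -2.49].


ReLU(2.48) = max(0, 2.48) = 2.48
ReLU(0.04) = max(0, 0.04) = 0.04
ReLU(1.83) = max(0, 1.83) = 1.83
ReLU(-2.75) = max(0, -2.75) = 0.0
ReLU(-2.49) = max(0, -2.49) = 0.0
result = [2.48, 0.04, 1.83, 0.0, 0.0]

[2.48, 0.04, 1.83, 0.0, 0.0]


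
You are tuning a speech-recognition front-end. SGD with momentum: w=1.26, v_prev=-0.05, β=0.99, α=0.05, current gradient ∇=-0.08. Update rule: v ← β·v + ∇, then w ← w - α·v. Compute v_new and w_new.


v_new = 0.99·-0.05 - 0.08 = -0.0495 - 0.08 = -0.1295
w_new = 1.26 - 0.05·-0.1295 = 1.26 + 0.006475 = 1.266475

v_new=-0.1295, w_new=1.266475


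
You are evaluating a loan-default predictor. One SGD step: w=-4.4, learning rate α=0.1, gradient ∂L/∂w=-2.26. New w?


w_new = w - α·∇
= -4.4 - 0.1·-2.26
= -4.4 + 0.226
= -4.174

-4.174


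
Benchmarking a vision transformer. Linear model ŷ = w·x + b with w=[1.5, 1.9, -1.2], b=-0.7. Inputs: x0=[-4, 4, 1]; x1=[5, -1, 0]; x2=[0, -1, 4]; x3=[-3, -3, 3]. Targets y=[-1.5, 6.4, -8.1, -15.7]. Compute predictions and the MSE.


ŷ0 = (1.5)·(-4) + (1.9)·(4) + (-1.2)·(1) - 0.7 = -0.3
ŷ1 = (1.5)·(5) + (1.9)·(-1) + (-1.2)·(0) - 0.7 = 4.9
ŷ2 = (1.5)·(0) + (1.9)·(-1) + (-1.2)·(4) - 0.7 = -7.4
ŷ3 = (1.5)·(-3) + (1.9)·(-3) + (-1.2)·(3) - 0.7 = -14.5
errors² = [1.44, 2.25, 0.49, 1.44]
MSE = 5.6200/4 = 1.405

1.405


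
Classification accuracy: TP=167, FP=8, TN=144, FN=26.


Accuracy = (TP+TN)/(TP+TN+FP+FN)
= (167+144)/(345)
= 311/345 = 90.14%

90.14%


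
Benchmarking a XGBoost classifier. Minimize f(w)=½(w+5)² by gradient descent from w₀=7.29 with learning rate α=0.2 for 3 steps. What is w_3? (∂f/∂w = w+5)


step 1: grad = 7.29+5 = 12.29; w = 7.29 - 0.2·(12.29) = 4.832
step 2: grad = 4.832+5 = 9.832; w = 4.832 - 0.2·(9.832) = 2.8656
step 3: grad = 2.8656+5 = 7.8656; w = 2.8656 - 0.2·(7.8656) = 1.29248

1.29248


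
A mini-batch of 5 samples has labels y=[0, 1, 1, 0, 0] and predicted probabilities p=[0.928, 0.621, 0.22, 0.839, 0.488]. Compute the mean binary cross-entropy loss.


L[0] = -ln(1-0.928) = -ln(0.072) = 2.6311
L[1] = -ln(0.621) = 0.4764
L[2] = -ln(0.22) = 1.5141
L[3] = -ln(1-0.839) = -ln(0.161) = 1.8264
L[4] = -ln(1-0.488) = -ln(0.512) = 0.6694
mean = (2.6311 + 0.4764 + 1.5141 + 1.8264 + 0.6694)/5 = 1.4235

1.4235


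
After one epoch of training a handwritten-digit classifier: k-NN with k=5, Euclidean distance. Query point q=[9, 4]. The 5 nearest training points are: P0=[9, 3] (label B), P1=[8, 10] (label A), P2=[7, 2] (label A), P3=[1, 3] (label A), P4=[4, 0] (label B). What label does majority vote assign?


d(q,P0) = 1.0  (label B)
d(q,P1) = 6.0828  (label A)
d(q,P2) = 2.8284  (label A)
d(q,P3) = 8.0623  (label A)
d(q,P4) = 6.4031  (label B)
Votes: A=3, B=2
Majority → A

A


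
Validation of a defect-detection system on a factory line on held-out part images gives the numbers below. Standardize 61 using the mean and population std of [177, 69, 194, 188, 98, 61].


μ = 131.1667, σ = 56.5197
z = (61 - 131.1667)/56.5197 = -1.2415

-1.2415


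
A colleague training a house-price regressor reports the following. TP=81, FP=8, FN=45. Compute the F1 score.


Precision = 81/89 = 0.9101
Recall = 81/126 = 0.6429
F1 = 2·P·R/(P+R) = 2·TP/(2·TP+FP+FN) = 162/(162+8+45) = 162/215 = 0.7535

0.7535


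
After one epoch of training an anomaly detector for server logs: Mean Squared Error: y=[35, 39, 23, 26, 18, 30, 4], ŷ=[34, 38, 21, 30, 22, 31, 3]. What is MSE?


Squared errors: (35-34)²=1, (39-38)²=1, (23-21)²=4, (26-30)²=16, (18-22)²=16, (30-31)²=1, (4-3)²=1
Sum = 40
MSE = 40/7 = 40/7

40/7


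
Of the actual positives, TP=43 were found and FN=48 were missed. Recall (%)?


Recall = TP/(TP+FN)
= 43/(43+48)
= 43/91 = 47.25%

47.25%


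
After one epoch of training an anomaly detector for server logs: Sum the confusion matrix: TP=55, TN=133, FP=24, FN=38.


Total = TP + TN + FP + FN
= 55 + 133 + 24 + 38
= 250
(Predicted positive: 79, predicted negative: 171)

250


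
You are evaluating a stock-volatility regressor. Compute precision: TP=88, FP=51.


Precision = TP/(TP+FP)
= 88/(88+51)
= 88/139 = 63.31%

63.31%


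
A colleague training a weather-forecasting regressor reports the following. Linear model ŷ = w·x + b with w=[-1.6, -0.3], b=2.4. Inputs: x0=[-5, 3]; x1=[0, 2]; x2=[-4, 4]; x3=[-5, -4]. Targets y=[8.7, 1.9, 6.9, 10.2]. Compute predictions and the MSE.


ŷ0 = (-1.6)·(-5) + (-0.3)·(3) + 2.4 = 9.5
ŷ1 = (-1.6)·(0) + (-0.3)·(2) + 2.4 = 1.8
ŷ2 = (-1.6)·(-4) + (-0.3)·(4) + 2.4 = 7.6
ŷ3 = (-1.6)·(-5) + (-0.3)·(-4) + 2.4 = 11.6
errors² = [0.64, 0.01, 0.49, 1.96]
MSE = 3.1000/4 = 0.775

0.775


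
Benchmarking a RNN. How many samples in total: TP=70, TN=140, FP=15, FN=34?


Total = TP + TN + FP + FN
= 70 + 140 + 15 + 34
= 259
(Predicted positive: 85, predicted negative: 174)

259


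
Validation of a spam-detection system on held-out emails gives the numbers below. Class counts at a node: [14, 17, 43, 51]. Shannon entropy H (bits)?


Probabilities: [14/125, 17/125, 43/125, 51/125] ≈ [0.112, 0.136, 0.344, 0.408]
H = -((14/125)·log₂(14/125) + (17/125)·log₂(17/125) + (43/125)·log₂(43/125) + (51/125)·log₂(51/125))
  = 1.8025 bits

1.8025 bits


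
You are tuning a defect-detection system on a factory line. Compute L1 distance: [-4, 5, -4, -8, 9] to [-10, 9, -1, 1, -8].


d = |-4+ 10| + |5-9| + |-4+ 1| + |-8-1| + |9+ 8|
  = 6 + 4 + 3 + 9 + 17
  = 39

39


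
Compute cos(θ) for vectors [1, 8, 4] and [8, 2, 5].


A·B = 1·8 + 8·2 + 4·5 = 44
‖A‖ = √81 = 9, ‖B‖ = √93 = 9.6437
cos = 44/(√81·√93) = 44/√7533 = 0.507

0.507


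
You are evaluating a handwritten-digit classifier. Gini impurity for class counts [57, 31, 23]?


Probabilities: [57/111, 31/111, 23/111] ≈ [0.5135, 0.2793, 0.2072]
Σpᵢ² = (3249 + 961 + 529)/111² = 4739/12321
Gini = 1 - Σpᵢ² = 1 - 4739/12321 = 0.6154

0.6154


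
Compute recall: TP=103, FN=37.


Recall = TP/(TP+FN)
= 103/(103+37)
= 103/140 = 73.57%

73.57%


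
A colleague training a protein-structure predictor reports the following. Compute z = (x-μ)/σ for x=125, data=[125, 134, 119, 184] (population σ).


μ = 140.5, σ = 25.6759
z = (125 - 140.5)/25.6759 = -0.6037

-0.6037


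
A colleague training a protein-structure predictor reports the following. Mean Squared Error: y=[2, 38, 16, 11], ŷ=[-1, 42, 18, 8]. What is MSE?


Squared errors: (2+ 1)²=9, (38-42)²=16, (16-18)²=4, (11-8)²=9
Sum = 38
MSE = 38/4 = 19/2

19/2


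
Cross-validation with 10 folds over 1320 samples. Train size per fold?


Fold size = 1320/10 = 132
Training per fold = 1320 - 132 = 1188

1188


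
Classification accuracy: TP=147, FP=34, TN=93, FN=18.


Accuracy = (TP+TN)/(TP+TN+FP+FN)
= (147+93)/(292)
= 240/292 = 82.19%

82.19%


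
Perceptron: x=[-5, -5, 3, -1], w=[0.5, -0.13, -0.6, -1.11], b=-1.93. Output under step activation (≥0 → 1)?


z = (-5)·(0.5) + (-5)·(-0.13) + (3)·(-0.6) + (-1)·(-1.11) - 1.93
  = -4.47
step(z) = 0 (z<0)

0


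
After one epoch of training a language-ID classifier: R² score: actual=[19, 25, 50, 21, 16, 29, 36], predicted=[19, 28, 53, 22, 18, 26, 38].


ȳ = 28
SS_res = Σ(y-ŷ)² = 36
SS_tot = Σ(y-ȳ)² = 832
R² = 1 - SS_res/SS_tot = 1 - 0.0433 = 0.9567

0.9567


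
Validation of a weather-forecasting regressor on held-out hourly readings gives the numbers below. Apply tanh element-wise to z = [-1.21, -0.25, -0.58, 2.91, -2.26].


tanh(-1.21) = -0.8367
tanh(-0.25) = -0.2449
tanh(-0.58) = -0.5227
tanh(2.91) = 0.9941
tanh(-2.26) = -0.9785
result = [-0.8367, -0.2449, -0.5227, 0.9941, -0.9785]

[-0.8367, -0.2449, -0.5227, 0.9941, -0.9785]


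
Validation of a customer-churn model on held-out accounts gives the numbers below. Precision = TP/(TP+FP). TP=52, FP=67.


Precision = TP/(TP+FP)
= 52/(52+67)
= 52/119 = 43.7%

43.7%


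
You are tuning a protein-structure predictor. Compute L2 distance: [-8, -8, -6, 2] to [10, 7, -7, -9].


d = √((-8-10)² + (-8-7)² + (-6+ 7)² + (2+ 9)²)
  = √(324 + 225 + 1 + 121)
  = √671 = 25.9037

25.9037


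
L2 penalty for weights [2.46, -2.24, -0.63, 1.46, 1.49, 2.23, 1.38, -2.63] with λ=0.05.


‖w‖₂² = (2.46)² + (-2.24)² + (-0.63)² + (1.46)² + (1.49)² + (2.23)² + (1.38)² + (-2.63)²
     = 6.0516 + 5.0176 + 0.3969 + 2.1316 + 2.2201 + 4.9729 + 1.9044 + 6.9169
     = 29.612
λ·‖w‖₂² = 0.05·29.612 = 1.4806

1.4806


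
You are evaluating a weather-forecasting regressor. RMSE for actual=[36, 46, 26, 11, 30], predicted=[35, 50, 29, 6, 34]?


MSE = 67/5 = 13.4
RMSE = √(67/5) = 3.6606

3.6606


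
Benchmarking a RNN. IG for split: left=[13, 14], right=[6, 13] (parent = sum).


Parent = [19, 27], H_parent = 0.9781
H_left = 0.999 (n=27), H_right = 0.8997 (n=19)
H_children = (27/46)·0.999 + (19/46)·0.8997 = 0.958
IG = 0.9781 - 0.958 = 0.0201

0.0201


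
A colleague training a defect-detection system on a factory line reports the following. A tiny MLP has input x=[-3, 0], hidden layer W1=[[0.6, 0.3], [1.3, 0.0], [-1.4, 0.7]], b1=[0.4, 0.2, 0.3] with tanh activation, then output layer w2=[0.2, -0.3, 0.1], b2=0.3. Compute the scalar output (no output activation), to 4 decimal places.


z1[0] = (0.6)·(-3) + (0.3)·(0) + 0.4 = -1.4
z1[1] = (1.3)·(-3) + (0.0)·(0) + 0.2 = -3.7
z1[2] = (-1.4)·(-3) + (0.7)·(0) + 0.3 = 4.5
h = tanh(z1) = [-0.8854, -0.9988, 0.9998]
output = (0.2)·(-0.8854) + (-0.3)·(-0.9988) + (0.1)·(0.9998) + 0.3 = 0.5225

0.5225


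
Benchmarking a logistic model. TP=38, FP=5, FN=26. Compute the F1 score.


Precision = 38/43 = 0.8837
Recall = 38/64 = 0.5938
F1 = 2·P·R/(P+R) = 2·TP/(2·TP+FP+FN) = 76/(76+5+26) = 76/107 = 0.7103

0.7103


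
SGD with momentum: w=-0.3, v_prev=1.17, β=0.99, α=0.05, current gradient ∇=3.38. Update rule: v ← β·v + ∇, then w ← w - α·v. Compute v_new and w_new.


v_new = 0.99·1.17 + 3.38 = 1.1583 + 3.38 = 4.5383
w_new = -0.3 - 0.05·4.5383 = -0.3 - 0.226915 = -0.526915

v_new=4.5383, w_new=-0.526915


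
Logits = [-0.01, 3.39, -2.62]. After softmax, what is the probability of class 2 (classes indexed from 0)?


Exponentials: e^-0.01=0.99, e^3.39=29.666, e^-2.62=0.0728
Sum = 30.7288
Softmax = [0.0322, 0.9654, 0.0024]
p[2] = 0.0728/30.7288 = 0.0024

0.0024


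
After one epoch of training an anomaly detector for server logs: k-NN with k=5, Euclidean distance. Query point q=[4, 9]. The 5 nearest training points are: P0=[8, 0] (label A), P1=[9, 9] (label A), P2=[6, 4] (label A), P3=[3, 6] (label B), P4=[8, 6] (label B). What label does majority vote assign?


d(q,P0) = 9.8489  (label A)
d(q,P1) = 5.0  (label A)
d(q,P2) = 5.3852  (label A)
d(q,P3) = 3.1623  (label B)
d(q,P4) = 5.0  (label B)
Votes: A=3, B=2
Majority → A

A


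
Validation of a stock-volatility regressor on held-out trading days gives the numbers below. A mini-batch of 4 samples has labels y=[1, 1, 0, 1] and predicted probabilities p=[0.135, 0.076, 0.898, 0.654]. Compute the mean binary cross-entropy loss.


L[0] = -ln(0.135) = 2.0025
L[1] = -ln(0.076) = 2.577
L[2] = -ln(1-0.898) = -ln(0.102) = 2.2828
L[3] = -ln(0.654) = 0.4246
mean = (2.0025 + 2.577 + 2.2828 + 0.4246)/4 = 1.8217

1.8217


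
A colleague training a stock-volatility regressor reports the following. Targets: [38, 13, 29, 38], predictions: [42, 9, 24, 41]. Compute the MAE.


Absolute errors: |38-42|=4, |13-9|=4, |29-24|=5, |38-41|=3
Sum = 16
MAE = 16/4 = 4

4


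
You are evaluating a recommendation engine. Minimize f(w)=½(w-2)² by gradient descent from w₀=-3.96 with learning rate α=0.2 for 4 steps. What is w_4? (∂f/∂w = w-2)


step 1: grad = -3.96-2 = -5.96; w = -3.96 - 0.2·(-5.96) = -2.768
step 2: grad = -2.768-2 = -4.768; w = -2.768 - 0.2·(-4.768) = -1.8144
step 3: grad = -1.8144-2 = -3.8144; w = -1.8144 - 0.2·(-3.8144) = -1.05152
step 4: grad = -1.05152-2 = -3.05152; w = -1.05152 - 0.2·(-3.05152) = -0.441216

-0.441216


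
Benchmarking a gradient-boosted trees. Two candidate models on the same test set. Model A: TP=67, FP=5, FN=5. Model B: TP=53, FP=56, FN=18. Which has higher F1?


Model A: P=67/72=0.9306, R=67/72=0.9306, F1=2PR/(P+R)=2TP/(2TP+FP+FN)=134/144=0.9306
Model B: P=53/109=0.4862, R=53/71=0.7465, F1=2PR/(P+R)=2TP/(2TP+FP+FN)=106/180=0.5889
0.9306 > 0.5889 → Model A

Model A


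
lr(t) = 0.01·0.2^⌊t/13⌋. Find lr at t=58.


n_drops = ⌊58/13⌋ = 4
lr = 0.01·0.2^4 = 0.01·0.0016 = 0.000016

0.000016


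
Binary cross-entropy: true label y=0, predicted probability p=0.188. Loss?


BCE = -[y·ln(p) + (1-y)·ln(1-p)]
= -0 - 1·ln(1-0.188)
= -ln(0.812) = 0.2083

0.2083


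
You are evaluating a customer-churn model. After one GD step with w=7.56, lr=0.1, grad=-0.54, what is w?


w_new = w - α·∇
= 7.56 - 0.1·-0.54
= 7.56 + 0.054
= 7.614

7.614


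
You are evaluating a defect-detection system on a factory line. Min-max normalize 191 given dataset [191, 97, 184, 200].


min=97, max=200
(191-97)/(200-97) = 94/103 = 0.9126

0.9126


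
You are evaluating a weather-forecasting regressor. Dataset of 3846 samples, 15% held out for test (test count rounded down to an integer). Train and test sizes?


Test = ⌊3846·15/100⌋ = 576
Train = 3846 - 576 = 3270

Train: 3270, Test: 576


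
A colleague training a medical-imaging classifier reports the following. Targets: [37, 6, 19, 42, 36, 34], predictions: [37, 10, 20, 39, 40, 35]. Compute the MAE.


Absolute errors: |37-37|=0, |6-10|=4, |19-20|=1, |42-39|=3, |36-40|=4, |34-35|=1
Sum = 13
MAE = 13/6 = 13/6

13/6


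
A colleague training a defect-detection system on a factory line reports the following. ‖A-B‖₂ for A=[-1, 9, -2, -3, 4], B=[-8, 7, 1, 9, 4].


d = √((-1+ 8)² + (9-7)² + (-2-1)² + (-3-9)² + (4-4)²)
  = √(49 + 4 + 9 + 144 + 0)
  = √206 = 14.3527

14.3527


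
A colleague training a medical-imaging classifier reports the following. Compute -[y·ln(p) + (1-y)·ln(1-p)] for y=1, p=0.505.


BCE = -[y·ln(p) + (1-y)·ln(1-p)]
= -1·ln(0.505) - 0
= -ln(0.505) = 0.6832

0.6832


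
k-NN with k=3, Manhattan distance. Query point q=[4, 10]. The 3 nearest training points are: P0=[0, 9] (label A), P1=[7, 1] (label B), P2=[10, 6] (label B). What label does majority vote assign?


d(q,P0) = 5  (label A)
d(q,P1) = 12  (label B)
d(q,P2) = 10  (label B)
Votes: A=1, B=2
Majority → B

B


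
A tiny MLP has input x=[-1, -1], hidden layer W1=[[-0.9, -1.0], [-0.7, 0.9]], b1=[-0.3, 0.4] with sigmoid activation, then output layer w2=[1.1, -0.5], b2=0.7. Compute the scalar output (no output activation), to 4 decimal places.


z1[0] = (-0.9)·(-1) + (-1.0)·(-1) - 0.3 = 1.6
z1[1] = (-0.7)·(-1) + (0.9)·(-1) + 0.4 = 0.2
h = sigmoid(z1) = [0.832, 0.5498]
output = (1.1)·(0.832) + (-0.5)·(0.5498) + 0.7 = 1.3403

1.3403


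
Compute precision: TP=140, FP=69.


Precision = TP/(TP+FP)
= 140/(140+69)
= 140/209 = 66.99%

66.99%


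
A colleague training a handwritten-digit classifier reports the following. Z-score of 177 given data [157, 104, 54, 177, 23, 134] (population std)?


μ = 108.1667, σ = 54.7644
z = (177 - 108.1667)/54.7644 = 1.2569

1.2569


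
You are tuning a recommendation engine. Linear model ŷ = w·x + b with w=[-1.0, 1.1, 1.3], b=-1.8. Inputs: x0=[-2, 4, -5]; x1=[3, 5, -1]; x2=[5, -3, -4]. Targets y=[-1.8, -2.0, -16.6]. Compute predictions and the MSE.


ŷ0 = (-1.0)·(-2) + (1.1)·(4) + (1.3)·(-5) - 1.8 = -1.9
ŷ1 = (-1.0)·(3) + (1.1)·(5) + (1.3)·(-1) - 1.8 = -0.6
ŷ2 = (-1.0)·(5) + (1.1)·(-3) + (1.3)·(-4) - 1.8 = -15.3
errors² = [0.01, 1.96, 1.69]
MSE = 3.6600/3 = 1.22

1.22


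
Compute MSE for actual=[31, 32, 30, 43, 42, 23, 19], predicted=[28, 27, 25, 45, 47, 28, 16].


Squared errors: (31-28)²=9, (32-27)²=25, (30-25)²=25, (43-45)²=4, (42-47)²=25, (23-28)²=25, (19-16)²=9
Sum = 122
MSE = 122/7 = 122/7

122/7


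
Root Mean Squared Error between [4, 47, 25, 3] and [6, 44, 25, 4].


MSE = 14/4 = 3.5
RMSE = √(14/4) = 1.8708

1.8708


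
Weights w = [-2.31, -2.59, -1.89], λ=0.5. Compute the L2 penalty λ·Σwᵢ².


‖w‖₂² = (-2.31)² + (-2.59)² + (-1.89)²
     = 5.3361 + 6.7081 + 3.5721
     = 15.6163
λ·‖w‖₂² = 0.5·15.6163 = 7.80815

7.80815


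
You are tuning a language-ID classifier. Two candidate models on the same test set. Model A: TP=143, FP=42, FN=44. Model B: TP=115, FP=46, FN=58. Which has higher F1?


Model A: P=143/185=0.773, R=143/187=0.7647, F1=2PR/(P+R)=2TP/(2TP+FP+FN)=286/372=0.7688
Model B: P=115/161=0.7143, R=115/173=0.6647, F1=2PR/(P+R)=2TP/(2TP+FP+FN)=230/334=0.6886
0.7688 > 0.6886 → Model A

Model A


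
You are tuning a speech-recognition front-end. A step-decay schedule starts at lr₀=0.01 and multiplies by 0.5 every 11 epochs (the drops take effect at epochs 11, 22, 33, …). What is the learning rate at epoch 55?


n_drops = ⌊55/11⌋ = 5
lr = 0.01·0.5^5 = 0.01·0.03125 = 0.0003125

0.0003125


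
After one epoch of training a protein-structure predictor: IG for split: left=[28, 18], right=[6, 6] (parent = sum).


Parent = [34, 24], H_parent = 0.9784
H_left = 0.9656 (n=46), H_right = 1 (n=12)
H_children = (46/58)·0.9656 + (12/58)·1 = 0.9727
IG = 0.9784 - 0.9727 = 0.0057

0.0057


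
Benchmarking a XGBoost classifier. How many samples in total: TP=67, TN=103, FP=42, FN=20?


Total = TP + TN + FP + FN
= 67 + 103 + 42 + 20
= 232
(Predicted positive: 109, predicted negative: 123)

232


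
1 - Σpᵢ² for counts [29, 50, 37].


Probabilities: [29/116, 50/116, 37/116] ≈ [0.25, 0.431, 0.319]
Σpᵢ² = (841 + 2500 + 1369)/116² = 4710/13456
Gini = 1 - Σpᵢ² = 1 - 4710/13456 = 0.65

0.65


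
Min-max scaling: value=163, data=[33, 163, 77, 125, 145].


min=33, max=163
(163-33)/(163-33) = 130/130 = 1.0

1.0


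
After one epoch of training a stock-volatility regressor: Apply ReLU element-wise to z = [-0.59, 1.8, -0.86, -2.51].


ReLU(-0.59) = max(0, -0.59) = 0.0
ReLU(1.8) = max(0, 1.8) = 1.8
ReLU(-0.86) = max(0, -0.86) = 0.0
ReLU(-2.51) = max(0, -2.51) = 0.0
result = [0.0, 1.8, 0.0, 0.0]

[0.0, 1.8, 0.0, 0.0]


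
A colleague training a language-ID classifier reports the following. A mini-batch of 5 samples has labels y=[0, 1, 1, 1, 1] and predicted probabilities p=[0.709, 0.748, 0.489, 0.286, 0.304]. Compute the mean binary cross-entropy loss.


L[0] = -ln(1-0.709) = -ln(0.291) = 1.2344
L[1] = -ln(0.748) = 0.2904
L[2] = -ln(0.489) = 0.7154
L[3] = -ln(0.286) = 1.2518
L[4] = -ln(0.304) = 1.1907
mean = (1.2344 + 0.2904 + 0.7154 + 1.2518 + 1.1907)/5 = 0.9365

0.9365
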